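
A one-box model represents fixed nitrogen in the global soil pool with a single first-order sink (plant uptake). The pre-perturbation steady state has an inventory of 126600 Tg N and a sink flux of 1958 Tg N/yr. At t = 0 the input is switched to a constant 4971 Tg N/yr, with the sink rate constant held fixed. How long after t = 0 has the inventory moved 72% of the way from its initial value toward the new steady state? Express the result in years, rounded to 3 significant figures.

τ = M₀/F₀ = 126600/1958 = 64.66 yr.
The remaining gap fraction is e^(−t/τ); 72% covered ⇒ e^(−t/τ) = 0.280.
t = −τ ln(0.280) = 64.66 × 1.273 = 82.31 yr.

82.3 yr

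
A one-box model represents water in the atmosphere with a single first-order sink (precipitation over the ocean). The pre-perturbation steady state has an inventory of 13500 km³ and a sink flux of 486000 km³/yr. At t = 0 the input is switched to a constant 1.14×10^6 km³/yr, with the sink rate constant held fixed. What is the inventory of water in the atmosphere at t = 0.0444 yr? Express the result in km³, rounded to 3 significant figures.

28000 km³

Residence time τ = M₀/F₀ = 0.02778 yr. The eventual steady state is M_∞ = M₀·(F₁/F₀) = 13500 × 1.14×10^6/486000 = 31667 km³.
The anomaly ΔM(t) = M(t) − M_∞ decays as ΔM₀·e^(−t/τ) with ΔM₀ = 13500 − 31667 = −18170 km³.
At t = 0.0444 yr, e^(−t/τ) = e^(−1.598) = 0.2022, so ΔM = −3674 km³ and M = 31667 − 3674 = 27993 km³.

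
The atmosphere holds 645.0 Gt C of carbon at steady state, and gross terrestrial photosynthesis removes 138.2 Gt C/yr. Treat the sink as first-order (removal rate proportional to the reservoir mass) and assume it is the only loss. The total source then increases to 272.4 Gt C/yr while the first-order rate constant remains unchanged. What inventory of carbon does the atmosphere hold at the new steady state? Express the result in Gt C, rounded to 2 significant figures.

Rate constant k = F/M = 138.2 / 645.0 = 0.2143 yr⁻¹.
At the new steady state, source = k·M_new ⇒ M_new = 272.4 / 0.2143 = 1271 Gt C.
(Equivalently M_new = M × F_new/F_old = 645.0 × 272.4/138.2.)

1300 Gt C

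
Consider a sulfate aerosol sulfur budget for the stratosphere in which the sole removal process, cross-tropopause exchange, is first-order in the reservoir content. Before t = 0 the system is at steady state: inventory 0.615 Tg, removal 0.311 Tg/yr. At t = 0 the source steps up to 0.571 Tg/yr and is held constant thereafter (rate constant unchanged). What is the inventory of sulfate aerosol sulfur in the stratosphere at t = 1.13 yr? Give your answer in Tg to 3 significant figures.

0.839 Tg

The sink rate constant is k = F₀/M₀ = 0.311/0.615 = 0.5057 yr⁻¹.
Solving dM/dt = F₁ − kM with M(0) = M₀ gives M(t) = F₁/k + (M₀ − F₁/k)·e^(−kt).
F₁/k = 0.571/0.5057 = 1.1291 Tg; kt = 0.5057 × 1.13 = 0.5714, e^(−kt) = 0.5647.
M(1.13) = 1.1291 + (0.615 − 1.1291) × 0.5647 = 1.1291 − 0.2903 = 0.83880 Tg.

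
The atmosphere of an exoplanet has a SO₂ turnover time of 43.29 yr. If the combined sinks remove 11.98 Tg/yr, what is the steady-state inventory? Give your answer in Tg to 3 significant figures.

τ = M/F ⇒ M = τ × F = 43.29 × 11.98 = 518.6 Tg.

519 Tg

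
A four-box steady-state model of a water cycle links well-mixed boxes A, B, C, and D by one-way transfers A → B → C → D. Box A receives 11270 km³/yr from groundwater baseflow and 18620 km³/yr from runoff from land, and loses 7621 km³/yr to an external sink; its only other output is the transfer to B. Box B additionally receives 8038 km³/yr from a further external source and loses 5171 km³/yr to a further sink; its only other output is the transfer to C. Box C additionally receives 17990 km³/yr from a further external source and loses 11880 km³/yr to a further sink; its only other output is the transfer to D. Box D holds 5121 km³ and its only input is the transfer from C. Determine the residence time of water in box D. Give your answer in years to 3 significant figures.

Box A: F(A→B) = (11270 + 18620) − 7621 = 22269 km³/yr.
Box B: F(B→C) = (22269 + 8038) − 5171 = 25136 km³/yr.
Box C: F(C→D) = (25136 + 17990) − 11880 = 31246 km³/yr.
Box D throughput = its input = 31246 km³/yr; τ = 5121 / 31246 = 0.1639 yr.

0.164 yr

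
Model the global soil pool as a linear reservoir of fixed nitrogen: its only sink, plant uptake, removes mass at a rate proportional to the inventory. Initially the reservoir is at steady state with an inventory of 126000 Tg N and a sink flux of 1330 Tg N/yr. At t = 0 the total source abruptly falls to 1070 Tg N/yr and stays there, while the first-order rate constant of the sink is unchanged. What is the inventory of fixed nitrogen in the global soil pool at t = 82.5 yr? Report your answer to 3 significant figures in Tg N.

Residence time τ = M₀/F₀ = 94.74 yr. The eventual steady state is M_∞ = M₀·(F₁/F₀) = 126000 × 1070/1330 = 101370 Tg N.
The anomaly ΔM(t) = M(t) − M_∞ decays as ΔM₀·e^(−t/τ) with ΔM₀ = 126000 − 101370 = 24630 Tg N.
At t = 82.5 yr, e^(−t/τ) = e^(−0.8708) = 0.4186, so ΔM = 10310 Tg N and M = 101370 + 10310 = 111680 Tg N.

112000 Tg N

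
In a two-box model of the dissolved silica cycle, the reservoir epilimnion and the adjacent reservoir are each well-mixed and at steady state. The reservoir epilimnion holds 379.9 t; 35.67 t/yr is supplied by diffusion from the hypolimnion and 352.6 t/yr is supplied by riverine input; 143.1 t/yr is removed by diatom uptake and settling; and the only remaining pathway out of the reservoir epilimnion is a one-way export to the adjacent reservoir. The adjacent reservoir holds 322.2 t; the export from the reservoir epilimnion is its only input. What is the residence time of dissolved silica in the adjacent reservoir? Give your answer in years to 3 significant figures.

Balance the reservoir epilimnion: ΣF_in = 35.67 + 352.6 = 388.27 t/yr.
Export to the adjacent reservoir = ΣF_in − (143.1) = 245.17 t/yr.
At steady state the output of the adjacent reservoir equals its input, 245.17 t/yr.
τ = M / F = 322.2 / 245.17 = 1.314 yr.

1.31 yr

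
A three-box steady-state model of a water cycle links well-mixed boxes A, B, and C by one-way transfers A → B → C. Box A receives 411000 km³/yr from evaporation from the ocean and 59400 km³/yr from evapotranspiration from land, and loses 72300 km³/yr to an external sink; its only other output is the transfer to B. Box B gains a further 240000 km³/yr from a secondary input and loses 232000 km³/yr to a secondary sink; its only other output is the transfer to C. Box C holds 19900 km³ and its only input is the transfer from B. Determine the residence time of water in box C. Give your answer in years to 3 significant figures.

0.0490 yr

Box A: F(A→B) = (411000 + 59400) − 72300 = 398100 km³/yr.
Box B: F(B→C) = (398100 + 240000) − 232000 = 406100 km³/yr.
Box C throughput = its input = 406100 km³/yr; τ = 19900 / 406100 = 0.04900 yr.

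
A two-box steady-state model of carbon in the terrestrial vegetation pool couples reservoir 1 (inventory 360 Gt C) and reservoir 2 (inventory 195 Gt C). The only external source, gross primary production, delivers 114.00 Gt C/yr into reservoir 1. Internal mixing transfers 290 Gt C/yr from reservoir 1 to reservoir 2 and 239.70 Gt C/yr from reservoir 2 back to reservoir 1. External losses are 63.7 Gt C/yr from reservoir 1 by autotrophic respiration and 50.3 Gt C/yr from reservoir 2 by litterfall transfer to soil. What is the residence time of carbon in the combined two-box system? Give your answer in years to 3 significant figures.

Residence time in the combined system uses the total inventory and the total *external* removal — internal exchanges between the two boxes cancel.
M_total = 360 + 195 = 555.00 Gt C.
ΣF_external_out = 63.7 + 50.3 = 114.00 Gt C/yr.
τ = M_total / ΣF_ext = 555.00 / 114.00 = 4.868 yr.

4.87 yr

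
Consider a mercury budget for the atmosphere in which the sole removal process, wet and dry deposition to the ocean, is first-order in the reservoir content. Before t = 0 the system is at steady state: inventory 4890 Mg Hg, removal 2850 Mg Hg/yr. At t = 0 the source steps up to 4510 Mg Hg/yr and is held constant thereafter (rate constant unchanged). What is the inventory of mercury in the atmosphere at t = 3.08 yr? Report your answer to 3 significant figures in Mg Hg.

Residence time τ = M₀/F₀ = 1.716 yr. The eventual steady state is M_∞ = M₀·(F₁/F₀) = 4890 × 4510/2850 = 7738.2 Mg Hg.
The anomaly ΔM(t) = M(t) − M_∞ decays as ΔM₀·e^(−t/τ) with ΔM₀ = 4890 − 7738.2 = −2848 Mg Hg.
At t = 3.08 yr, e^(−t/τ) = e^(−1.795) = 0.1661, so ΔM = −473.1 Mg Hg and M = 7738.2 − 473.1 = 7265.1 Mg Hg.

7270 Mg Hg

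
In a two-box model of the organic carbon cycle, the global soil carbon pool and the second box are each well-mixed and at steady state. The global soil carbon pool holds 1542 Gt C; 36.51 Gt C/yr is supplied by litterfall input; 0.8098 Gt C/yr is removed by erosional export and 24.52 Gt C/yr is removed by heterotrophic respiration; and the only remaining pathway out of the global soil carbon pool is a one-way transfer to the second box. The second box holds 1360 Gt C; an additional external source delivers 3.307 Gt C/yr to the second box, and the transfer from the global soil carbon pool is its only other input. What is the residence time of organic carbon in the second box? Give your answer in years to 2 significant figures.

Balance the global soil carbon pool: ΣF_in = 36.510 Gt C/yr.
Transfer to the second box = ΣF_in − (0.8098 + 24.52) = 11.180 Gt C/yr.
Total input to the second box = 11.180 + 3.307 = 14.487 Gt C/yr; at steady state this equals its total output.
τ = M / F = 1360 / 14.487 = 93.88 yr.

94 yr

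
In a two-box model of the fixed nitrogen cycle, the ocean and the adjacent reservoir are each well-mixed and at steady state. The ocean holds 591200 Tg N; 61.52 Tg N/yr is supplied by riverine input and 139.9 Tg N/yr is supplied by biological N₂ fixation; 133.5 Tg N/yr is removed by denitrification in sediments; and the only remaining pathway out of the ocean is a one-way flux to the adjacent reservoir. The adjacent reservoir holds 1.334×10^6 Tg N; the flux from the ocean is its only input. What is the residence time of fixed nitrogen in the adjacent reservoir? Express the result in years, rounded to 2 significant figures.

Balance the ocean: ΣF_in = 61.52 + 139.9 = 201.42 Tg N/yr.
Flux to the adjacent reservoir = ΣF_in − (133.5) = 67.920 Tg N/yr.
At steady state the output of the adjacent reservoir equals its input, 67.920 Tg N/yr.
τ = M / F = 1.334×10^6 / 67.920 = 19640 yr.

20000 yr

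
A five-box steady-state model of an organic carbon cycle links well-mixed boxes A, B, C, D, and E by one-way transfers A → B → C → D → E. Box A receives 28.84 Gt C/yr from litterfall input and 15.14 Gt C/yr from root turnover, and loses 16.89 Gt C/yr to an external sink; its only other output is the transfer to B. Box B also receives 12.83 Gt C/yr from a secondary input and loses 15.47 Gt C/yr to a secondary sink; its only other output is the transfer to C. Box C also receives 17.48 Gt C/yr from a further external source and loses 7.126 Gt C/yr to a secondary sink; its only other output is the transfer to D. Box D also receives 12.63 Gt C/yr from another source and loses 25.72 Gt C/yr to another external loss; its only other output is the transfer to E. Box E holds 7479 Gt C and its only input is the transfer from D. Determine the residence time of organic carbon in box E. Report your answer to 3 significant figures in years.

Box A: F(A→B) = (28.84 + 15.14) − 16.89 = 27.090 Gt C/yr.
Box B: F(B→C) = (27.090 + 12.83) − 15.47 = 24.450 Gt C/yr.
Box C: F(C→D) = (24.450 + 17.48) − 7.126 = 34.804 Gt C/yr.
Box D: F(D→E) = (34.804 + 12.63) − 25.72 = 21.714 Gt C/yr.
Box E throughput = its input = 21.714 Gt C/yr; τ = 7479 / 21.714 = 344.4 yr.

344 yr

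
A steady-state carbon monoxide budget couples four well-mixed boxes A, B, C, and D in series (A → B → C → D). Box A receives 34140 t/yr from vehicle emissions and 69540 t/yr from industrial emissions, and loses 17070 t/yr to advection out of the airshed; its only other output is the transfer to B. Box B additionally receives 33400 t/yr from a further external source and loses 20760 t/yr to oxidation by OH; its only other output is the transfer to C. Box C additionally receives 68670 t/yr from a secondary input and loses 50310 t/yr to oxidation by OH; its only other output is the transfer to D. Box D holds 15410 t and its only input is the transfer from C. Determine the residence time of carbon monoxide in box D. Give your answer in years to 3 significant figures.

Box A: F(A→B) = (34140 + 69540) − 17070 = 86610 t/yr.
Box B: F(B→C) = (86610 + 33400) − 20760 = 99250 t/yr.
Box C: F(C→D) = (99250 + 68670) − 50310 = 117610 t/yr.
Box D throughput = its input = 117610 t/yr; τ = 15410 / 117610 = 0.1310 yr.

0.131 yr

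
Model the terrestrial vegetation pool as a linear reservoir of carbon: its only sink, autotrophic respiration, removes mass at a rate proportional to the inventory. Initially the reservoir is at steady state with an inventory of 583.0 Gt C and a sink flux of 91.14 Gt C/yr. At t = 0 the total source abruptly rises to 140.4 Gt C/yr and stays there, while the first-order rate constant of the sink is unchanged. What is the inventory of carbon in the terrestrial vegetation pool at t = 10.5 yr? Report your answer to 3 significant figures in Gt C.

837 Gt C

τ = M₀/F₀ = 583.0/91.14 = 6.397 yr; rate constant k = 1/τ.
New steady state M_∞ = F₁/k = F₁·τ = 140.4 × 6.397 = 898.10 Gt C.
M(t) = M_∞ + (M₀ − M_∞)·e^(−t/τ); t/τ = 10.5/6.397 = 1.641, so e^(−t/τ) = 0.1937.
M(t) = 898.10 − 315.1 × 0.1937 = 837.07 Gt C.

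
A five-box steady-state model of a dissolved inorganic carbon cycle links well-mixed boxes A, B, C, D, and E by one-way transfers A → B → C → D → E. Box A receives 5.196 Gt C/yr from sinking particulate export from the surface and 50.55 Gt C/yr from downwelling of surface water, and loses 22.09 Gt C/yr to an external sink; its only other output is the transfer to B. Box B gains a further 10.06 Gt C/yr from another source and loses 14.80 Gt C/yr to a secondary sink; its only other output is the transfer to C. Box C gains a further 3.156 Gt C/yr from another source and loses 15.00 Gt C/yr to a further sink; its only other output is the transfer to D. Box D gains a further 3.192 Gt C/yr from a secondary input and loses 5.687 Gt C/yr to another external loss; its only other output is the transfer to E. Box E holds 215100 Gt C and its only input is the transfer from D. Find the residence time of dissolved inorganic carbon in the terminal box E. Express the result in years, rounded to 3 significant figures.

14800 yr

Box A: F(A→B) = (5.196 + 50.55) − 22.09 = 33.656 Gt C/yr.
Box B: F(B→C) = (33.656 + 10.06) − 14.80 = 28.916 Gt C/yr.
Box C: F(C→D) = (28.916 + 3.156) − 15.00 = 17.072 Gt C/yr.
Box D: F(D→E) = (17.072 + 3.192) − 5.687 = 14.577 Gt C/yr.
Box E throughput = its input = 14.577 Gt C/yr; τ = 215100 / 14.577 = 14760 yr.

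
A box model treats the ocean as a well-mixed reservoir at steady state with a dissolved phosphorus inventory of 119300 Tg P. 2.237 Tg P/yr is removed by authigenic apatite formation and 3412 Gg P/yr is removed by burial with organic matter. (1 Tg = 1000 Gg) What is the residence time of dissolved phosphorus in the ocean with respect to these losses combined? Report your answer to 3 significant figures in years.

21100 yr

Convert the burial with organic matter flux: 3412 Gg P/yr = 3.412 Tg P/yr.
Total removal = 2.237 + 3.412 = 5.6490 Tg P/yr.
τ = M / ΣF_out = 119300 / 5.6490 = 21120 yr.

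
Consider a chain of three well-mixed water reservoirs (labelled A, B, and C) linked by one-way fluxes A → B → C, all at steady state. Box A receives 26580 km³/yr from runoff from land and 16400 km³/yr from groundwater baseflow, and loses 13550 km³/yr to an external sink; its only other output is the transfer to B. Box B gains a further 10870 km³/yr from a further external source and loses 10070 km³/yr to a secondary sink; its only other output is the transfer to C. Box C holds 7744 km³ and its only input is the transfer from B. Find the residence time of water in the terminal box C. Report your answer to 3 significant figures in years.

0.256 yr

Box A: F(A→B) = (26580 + 16400) − 13550 = 29430 km³/yr.
Box B: F(B→C) = (29430 + 10870) − 10070 = 30230 km³/yr.
Box C throughput = its input = 30230 km³/yr; τ = 7744 / 30230 = 0.2562 yr.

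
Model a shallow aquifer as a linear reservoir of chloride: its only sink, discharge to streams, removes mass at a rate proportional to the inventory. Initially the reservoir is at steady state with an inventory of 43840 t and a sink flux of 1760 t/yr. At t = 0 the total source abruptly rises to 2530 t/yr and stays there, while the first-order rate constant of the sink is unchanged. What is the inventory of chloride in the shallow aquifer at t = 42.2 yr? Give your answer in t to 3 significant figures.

Residence time τ = M₀/F₀ = 24.91 yr. The eventual steady state is M_∞ = M₀·(F₁/F₀) = 43840 × 2530/1760 = 63020 t.
The anomaly ΔM(t) = M(t) − M_∞ decays as ΔM₀·e^(−t/τ) with ΔM₀ = 43840 − 63020 = −19180 t.
At t = 42.2 yr, e^(−t/τ) = e^(−1.694) = 0.1838, so ΔM = −3524 t and M = 63020 − 3524 = 59496 t.

59500 t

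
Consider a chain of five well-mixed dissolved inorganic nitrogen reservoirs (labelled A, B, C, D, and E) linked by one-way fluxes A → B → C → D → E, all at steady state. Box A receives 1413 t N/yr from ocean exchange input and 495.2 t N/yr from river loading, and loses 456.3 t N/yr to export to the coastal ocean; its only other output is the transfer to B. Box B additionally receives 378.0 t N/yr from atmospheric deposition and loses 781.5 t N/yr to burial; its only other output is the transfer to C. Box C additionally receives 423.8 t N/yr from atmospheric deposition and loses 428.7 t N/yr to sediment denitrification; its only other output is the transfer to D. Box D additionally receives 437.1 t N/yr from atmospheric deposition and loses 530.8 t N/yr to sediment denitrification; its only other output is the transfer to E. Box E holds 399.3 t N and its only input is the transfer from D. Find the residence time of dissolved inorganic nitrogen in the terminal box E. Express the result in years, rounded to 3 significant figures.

0.420 yr

Box A: F(A→B) = (1413 + 495.2) − 456.3 = 1451.9 t N/yr.
Box B: F(B→C) = (1451.9 + 378.0) − 781.5 = 1048.4 t N/yr.
Box C: F(C→D) = (1048.4 + 423.8) − 428.7 = 1043.5 t N/yr.
Box D: F(D→E) = (1043.5 + 437.1) − 530.8 = 949.80 t N/yr.
Box E throughput = its input = 949.80 t N/yr; τ = 399.3 / 949.80 = 0.4204 yr.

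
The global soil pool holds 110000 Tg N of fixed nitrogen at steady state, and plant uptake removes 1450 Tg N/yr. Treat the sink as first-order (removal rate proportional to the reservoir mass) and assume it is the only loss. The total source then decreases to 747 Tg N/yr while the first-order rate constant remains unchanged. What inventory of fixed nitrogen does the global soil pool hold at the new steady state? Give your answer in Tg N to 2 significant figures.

57000 Tg N

Rate constant k = F/M = 1450 / 110000 = 0.01318 yr⁻¹.
At the new steady state, source = k·M_new ⇒ M_new = 747 / 0.01318 = 56670 Tg N.
(Equivalently M_new = M × F_new/F_old = 110000 × 747/1450.)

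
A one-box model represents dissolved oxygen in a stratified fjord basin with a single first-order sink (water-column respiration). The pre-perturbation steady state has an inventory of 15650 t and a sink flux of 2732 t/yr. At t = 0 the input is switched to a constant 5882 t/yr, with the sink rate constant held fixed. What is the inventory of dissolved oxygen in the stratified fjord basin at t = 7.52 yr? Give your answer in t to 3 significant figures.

The sink rate constant is k = F₀/M₀ = 2732/15650 = 0.1746 yr⁻¹.
Solving dM/dt = F₁ − kM with M(0) = M₀ gives M(t) = F₁/k + (M₀ − F₁/k)·e^(−kt).
F₁/k = 5882/0.1746 = 33694 t; kt = 0.1746 × 7.52 = 1.313, e^(−kt) = 0.2691.
M(7.52) = 33694 + (15650 − 33694) × 0.2691 = 33694 − 4855 = 28839 t.

28800 t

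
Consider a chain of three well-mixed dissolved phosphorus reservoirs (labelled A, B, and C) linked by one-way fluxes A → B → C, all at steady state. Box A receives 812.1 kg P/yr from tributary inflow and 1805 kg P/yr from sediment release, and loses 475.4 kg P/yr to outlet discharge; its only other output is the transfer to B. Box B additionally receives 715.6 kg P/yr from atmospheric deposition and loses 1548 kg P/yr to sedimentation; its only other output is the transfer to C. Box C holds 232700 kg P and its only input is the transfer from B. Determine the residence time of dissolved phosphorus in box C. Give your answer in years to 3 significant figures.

178 yr

Box A: F(A→B) = (812.1 + 1805) − 475.4 = 2141.7 kg P/yr.
Box B: F(B→C) = (2141.7 + 715.6) − 1548 = 1309.3 kg P/yr.
Box C throughput = its input = 1309.3 kg P/yr; τ = 232700 / 1309.3 = 177.7 yr.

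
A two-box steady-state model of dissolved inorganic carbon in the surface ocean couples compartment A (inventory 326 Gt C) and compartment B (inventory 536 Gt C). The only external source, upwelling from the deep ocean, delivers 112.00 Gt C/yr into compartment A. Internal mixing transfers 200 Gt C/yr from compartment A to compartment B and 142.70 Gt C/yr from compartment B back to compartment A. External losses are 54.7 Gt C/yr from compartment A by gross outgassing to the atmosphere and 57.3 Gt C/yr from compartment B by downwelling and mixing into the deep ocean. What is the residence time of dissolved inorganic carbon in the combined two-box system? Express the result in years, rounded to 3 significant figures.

For the system as a whole, the A↔B exchange is internal and contributes nothing to the throughput; only the external sinks remove mass.
M_total = 326 + 536 = 862.00 Gt C.
ΣF_external_out = 54.7 + 57.3 = 112.00 Gt C/yr.
τ = M_total / ΣF_ext = 862.00 / 112.00 = 7.696 yr.

7.70 yr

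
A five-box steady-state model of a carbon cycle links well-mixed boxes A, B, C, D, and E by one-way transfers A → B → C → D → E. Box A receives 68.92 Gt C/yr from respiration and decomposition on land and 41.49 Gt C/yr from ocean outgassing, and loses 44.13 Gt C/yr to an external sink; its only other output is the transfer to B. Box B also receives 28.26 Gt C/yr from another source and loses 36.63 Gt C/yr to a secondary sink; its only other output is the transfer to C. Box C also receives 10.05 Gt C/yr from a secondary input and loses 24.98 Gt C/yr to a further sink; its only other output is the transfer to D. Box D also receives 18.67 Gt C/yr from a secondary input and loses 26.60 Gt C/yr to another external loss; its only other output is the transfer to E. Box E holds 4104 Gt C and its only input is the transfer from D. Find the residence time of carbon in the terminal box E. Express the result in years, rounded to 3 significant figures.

117 yr

Box A: F(A→B) = (68.92 + 41.49) − 44.13 = 66.280 Gt C/yr.
Box B: F(B→C) = (66.280 + 28.26) − 36.63 = 57.910 Gt C/yr.
Box C: F(C→D) = (57.910 + 10.05) − 24.98 = 42.980 Gt C/yr.
Box D: F(D→E) = (42.980 + 18.67) − 26.60 = 35.050 Gt C/yr.
Box E throughput = its input = 35.050 Gt C/yr; τ = 4104 / 35.050 = 117.1 yr.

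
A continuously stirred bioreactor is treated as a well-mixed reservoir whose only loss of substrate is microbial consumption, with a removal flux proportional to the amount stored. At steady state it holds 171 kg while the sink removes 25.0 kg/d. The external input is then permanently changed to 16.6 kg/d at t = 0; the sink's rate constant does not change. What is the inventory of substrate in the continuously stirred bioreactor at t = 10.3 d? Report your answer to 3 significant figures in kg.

Residence time τ = M₀/F₀ = 6.840 d. The eventual steady state is M_∞ = M₀·(F₁/F₀) = 171 × 16.6/25.0 = 113.54 kg.
The anomaly ΔM(t) = M(t) − M_∞ decays as ΔM₀·e^(−t/τ) with ΔM₀ = 171 − 113.54 = 57.46 kg.
At t = 10.3 d, e^(−t/τ) = e^(−1.506) = 0.2218, so ΔM = 12.75 kg and M = 113.54 + 12.75 = 126.29 kg.

126 kg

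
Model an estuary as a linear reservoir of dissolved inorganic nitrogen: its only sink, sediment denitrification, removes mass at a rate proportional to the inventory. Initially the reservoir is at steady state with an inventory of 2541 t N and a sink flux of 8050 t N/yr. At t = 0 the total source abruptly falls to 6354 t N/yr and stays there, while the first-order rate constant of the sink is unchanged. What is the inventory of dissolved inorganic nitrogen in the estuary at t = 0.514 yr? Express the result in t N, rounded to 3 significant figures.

The sink rate constant is k = F₀/M₀ = 8050/2541 = 3.168 yr⁻¹.
Solving dM/dt = F₁ − kM with M(0) = M₀ gives M(t) = F₁/k + (M₀ − F₁/k)·e^(−kt).
F₁/k = 6354/3.168 = 2005.7 t N; kt = 3.168 × 0.514 = 1.628, e^(−kt) = 0.1962.
M(0.514) = 2005.7 + (2541 − 2005.7) × 0.1962 = 2005.7 + 105.1 = 2110.7 t N.

2110 t N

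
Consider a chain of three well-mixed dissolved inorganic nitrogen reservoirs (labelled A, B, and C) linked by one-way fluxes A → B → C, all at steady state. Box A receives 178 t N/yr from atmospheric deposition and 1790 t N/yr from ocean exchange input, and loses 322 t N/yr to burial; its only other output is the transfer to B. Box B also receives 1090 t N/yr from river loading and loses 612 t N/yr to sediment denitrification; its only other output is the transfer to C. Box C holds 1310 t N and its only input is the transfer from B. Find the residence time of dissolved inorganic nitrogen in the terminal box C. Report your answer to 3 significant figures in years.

0.617 yr

Box A: F(A→B) = (178 + 1790) − 322 = 1646.0 t N/yr.
Box B: F(B→C) = (1646.0 + 1090) − 612 = 2124.0 t N/yr.
Box C throughput = its input = 2124.0 t N/yr; τ = 1310 / 2124.0 = 0.6168 yr.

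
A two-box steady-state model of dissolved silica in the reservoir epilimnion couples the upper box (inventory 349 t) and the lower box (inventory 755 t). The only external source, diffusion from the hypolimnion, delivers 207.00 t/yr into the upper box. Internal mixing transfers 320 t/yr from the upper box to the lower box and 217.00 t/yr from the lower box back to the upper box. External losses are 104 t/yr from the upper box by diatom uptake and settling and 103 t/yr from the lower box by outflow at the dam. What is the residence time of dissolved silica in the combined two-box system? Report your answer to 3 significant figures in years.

5.33 yr

Residence time in the combined system uses the total inventory and the total *external* removal — internal exchanges between the two boxes cancel.
M_total = 349 + 755 = 1104.0 t.
ΣF_external_out = 104 + 103 = 207.00 t/yr.
τ = M_total / ΣF_ext = 1104.0 / 207.00 = 5.333 yr.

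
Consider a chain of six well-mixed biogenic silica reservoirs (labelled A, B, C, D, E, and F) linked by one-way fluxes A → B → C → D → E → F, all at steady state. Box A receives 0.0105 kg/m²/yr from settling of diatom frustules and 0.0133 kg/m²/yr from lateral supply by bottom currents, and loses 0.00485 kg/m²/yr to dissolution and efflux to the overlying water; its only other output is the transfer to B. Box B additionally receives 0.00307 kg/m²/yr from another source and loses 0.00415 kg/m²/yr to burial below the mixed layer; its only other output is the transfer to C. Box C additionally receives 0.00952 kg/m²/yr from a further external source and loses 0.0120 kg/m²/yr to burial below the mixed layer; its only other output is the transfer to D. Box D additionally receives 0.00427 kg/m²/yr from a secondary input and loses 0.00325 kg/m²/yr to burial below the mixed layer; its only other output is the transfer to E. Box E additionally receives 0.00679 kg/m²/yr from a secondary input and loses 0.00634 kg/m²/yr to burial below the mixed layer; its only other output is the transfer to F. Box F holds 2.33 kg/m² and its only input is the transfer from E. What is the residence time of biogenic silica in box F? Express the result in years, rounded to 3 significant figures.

138 yr

Box A: F(A→B) = (0.0105 + 0.0133) − 0.00485 = 0.018950 kg/m²/yr.
Box B: F(B→C) = (0.018950 + 0.00307) − 0.00415 = 0.017870 kg/m²/yr.
Box C: F(C→D) = (0.017870 + 0.00952) − 0.0120 = 0.015390 kg/m²/yr.
Box D: F(D→E) = (0.015390 + 0.00427) − 0.00325 = 0.016410 kg/m²/yr.
Box E: F(E→F) = (0.016410 + 0.00679) − 0.00634 = 0.016860 kg/m²/yr.
Box F throughput = its input = 0.016860 kg/m²/yr; τ = 2.33 / 0.016860 = 138.2 yr.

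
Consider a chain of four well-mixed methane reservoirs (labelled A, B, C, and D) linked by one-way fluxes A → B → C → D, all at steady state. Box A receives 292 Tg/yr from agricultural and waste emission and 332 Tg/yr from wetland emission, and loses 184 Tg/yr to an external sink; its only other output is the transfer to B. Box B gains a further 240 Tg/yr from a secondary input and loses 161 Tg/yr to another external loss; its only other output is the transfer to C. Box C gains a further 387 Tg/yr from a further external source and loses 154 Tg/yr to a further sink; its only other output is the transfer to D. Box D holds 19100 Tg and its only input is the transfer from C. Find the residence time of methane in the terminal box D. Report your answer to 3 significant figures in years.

Box A: F(A→B) = (292 + 332) − 184 = 440.00 Tg/yr.
Box B: F(B→C) = (440.00 + 240) − 161 = 519.00 Tg/yr.
Box C: F(C→D) = (519.00 + 387) − 154 = 752.00 Tg/yr.
Box D throughput = its input = 752.00 Tg/yr; τ = 19100 / 752.00 = 25.40 yr.

25.4 yr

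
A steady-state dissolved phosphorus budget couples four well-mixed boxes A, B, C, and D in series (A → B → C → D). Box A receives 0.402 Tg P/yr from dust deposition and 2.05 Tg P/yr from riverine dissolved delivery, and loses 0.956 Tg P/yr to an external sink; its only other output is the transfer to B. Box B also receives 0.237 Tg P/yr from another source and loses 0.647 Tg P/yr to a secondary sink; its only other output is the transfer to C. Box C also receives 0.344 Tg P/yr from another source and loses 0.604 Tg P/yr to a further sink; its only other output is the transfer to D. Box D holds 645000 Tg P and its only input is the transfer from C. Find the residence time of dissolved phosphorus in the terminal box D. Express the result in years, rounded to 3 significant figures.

Box A: F(A→B) = (0.402 + 2.05) − 0.956 = 1.4960 Tg P/yr.
Box B: F(B→C) = (1.4960 + 0.237) − 0.647 = 1.0860 Tg P/yr.
Box C: F(C→D) = (1.0860 + 0.344) − 0.604 = 0.82600 Tg P/yr.
Box D throughput = its input = 0.82600 Tg P/yr; τ = 645000 / 0.82600 = 780900 yr.

781000 yr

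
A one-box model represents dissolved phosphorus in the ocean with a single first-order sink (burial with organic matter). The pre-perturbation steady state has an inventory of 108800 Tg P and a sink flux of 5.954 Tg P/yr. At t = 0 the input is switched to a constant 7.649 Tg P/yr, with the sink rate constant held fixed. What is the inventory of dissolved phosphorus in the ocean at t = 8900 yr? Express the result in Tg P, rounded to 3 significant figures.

121000 Tg P

τ = M₀/F₀ = 108800/5.954 = 18270 yr; rate constant k = 1/τ.
New steady state M_∞ = F₁/k = F₁·τ = 7.649 × 18270 = 139770 Tg P.
M(t) = M_∞ + (M₀ − M_∞)·e^(−t/τ); t/τ = 8900/18270 = 0.4870, so e^(−t/τ) = 0.6144.
M(t) = 139770 − 30970 × 0.6144 = 120740 Tg P.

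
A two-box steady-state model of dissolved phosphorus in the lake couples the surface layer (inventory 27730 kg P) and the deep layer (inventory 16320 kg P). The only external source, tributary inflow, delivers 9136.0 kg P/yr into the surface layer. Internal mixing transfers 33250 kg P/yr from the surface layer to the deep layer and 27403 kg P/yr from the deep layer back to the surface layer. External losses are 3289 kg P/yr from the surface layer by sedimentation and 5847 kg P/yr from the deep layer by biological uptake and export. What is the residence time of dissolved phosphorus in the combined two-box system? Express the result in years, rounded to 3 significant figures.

Treat the two boxes together as one reservoir: the mixing fluxes between them are internal recycling, so τ = ΣM / Σ(external losses).
M_total = 27730 + 16320 = 44050 kg P.
ΣF_external_out = 3289 + 5847 = 9136.0 kg P/yr.
τ = M_total / ΣF_ext = 44050 / 9136.0 = 4.822 yr.

4.82 yr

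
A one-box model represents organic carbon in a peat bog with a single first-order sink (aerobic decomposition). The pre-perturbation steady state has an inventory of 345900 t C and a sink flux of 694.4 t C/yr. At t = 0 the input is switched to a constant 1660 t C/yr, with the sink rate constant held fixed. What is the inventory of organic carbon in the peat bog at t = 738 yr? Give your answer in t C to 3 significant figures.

718000 t C

τ = M₀/F₀ = 345900/694.4 = 498.1 yr; rate constant k = 1/τ.
New steady state M_∞ = F₁/k = F₁·τ = 1660 × 498.1 = 826890 t C.
M(t) = M_∞ + (M₀ − M_∞)·e^(−t/τ); t/τ = 738/498.1 = 1.482, so e^(−t/τ) = 0.2273.
M(t) = 826890 − 481000 × 0.2273 = 717570 t C.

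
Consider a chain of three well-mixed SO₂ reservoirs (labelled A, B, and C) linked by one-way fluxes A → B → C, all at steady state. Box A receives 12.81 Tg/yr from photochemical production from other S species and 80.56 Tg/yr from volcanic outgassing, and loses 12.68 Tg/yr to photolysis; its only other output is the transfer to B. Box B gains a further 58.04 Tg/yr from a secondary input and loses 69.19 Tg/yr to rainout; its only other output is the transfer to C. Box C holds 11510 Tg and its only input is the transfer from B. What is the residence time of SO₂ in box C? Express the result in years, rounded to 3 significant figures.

Box A: F(A→B) = (12.81 + 80.56) − 12.68 = 80.690 Tg/yr.
Box B: F(B→C) = (80.690 + 58.04) − 69.19 = 69.540 Tg/yr.
Box C throughput = its input = 69.540 Tg/yr; τ = 11510 / 69.540 = 165.5 yr.

166 yr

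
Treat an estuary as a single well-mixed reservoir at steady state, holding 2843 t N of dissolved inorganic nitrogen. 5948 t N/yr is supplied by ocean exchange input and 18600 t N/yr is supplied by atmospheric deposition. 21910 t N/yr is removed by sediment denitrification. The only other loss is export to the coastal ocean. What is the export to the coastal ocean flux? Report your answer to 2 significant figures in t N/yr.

At steady state ΣF_in = ΣF_out.
ΣF_in = 5948 + 18600 = 24548 t N/yr.
Export to the coastal ocean flux = ΣF_in − (21910) = 24548 − 21910 = 2638 t N/yr.

2600 t N/yr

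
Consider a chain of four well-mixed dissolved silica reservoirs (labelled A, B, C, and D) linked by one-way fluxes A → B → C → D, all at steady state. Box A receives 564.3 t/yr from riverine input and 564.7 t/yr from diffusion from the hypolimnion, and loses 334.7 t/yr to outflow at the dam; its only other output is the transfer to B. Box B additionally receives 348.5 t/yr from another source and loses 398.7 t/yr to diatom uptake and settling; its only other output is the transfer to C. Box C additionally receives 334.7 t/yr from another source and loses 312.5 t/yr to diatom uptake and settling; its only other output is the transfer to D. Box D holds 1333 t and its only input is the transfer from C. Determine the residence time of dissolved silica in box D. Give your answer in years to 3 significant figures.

1.74 yr

Box A: F(A→B) = (564.3 + 564.7) − 334.7 = 794.30 t/yr.
Box B: F(B→C) = (794.30 + 348.5) − 398.7 = 744.10 t/yr.
Box C: F(C→D) = (744.10 + 334.7) − 312.5 = 766.30 t/yr.
Box D throughput = its input = 766.30 t/yr; τ = 1333 / 766.30 = 1.740 yr.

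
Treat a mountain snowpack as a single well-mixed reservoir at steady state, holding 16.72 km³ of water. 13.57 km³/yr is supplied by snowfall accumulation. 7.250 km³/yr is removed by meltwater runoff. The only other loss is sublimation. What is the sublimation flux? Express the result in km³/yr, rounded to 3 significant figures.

6.32 km³/yr

At steady state ΣF_in = ΣF_out.
ΣF_in = 13.570 km³/yr.
Sublimation flux = ΣF_in − (7.250) = 13.570 − 7.250 = 6.320 km³/yr.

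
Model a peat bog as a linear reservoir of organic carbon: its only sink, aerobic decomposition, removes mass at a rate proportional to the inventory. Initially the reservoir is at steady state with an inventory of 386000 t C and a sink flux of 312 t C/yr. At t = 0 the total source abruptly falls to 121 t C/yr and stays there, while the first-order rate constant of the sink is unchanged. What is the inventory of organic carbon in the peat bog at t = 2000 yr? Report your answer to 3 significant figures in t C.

The sink rate constant is k = F₀/M₀ = 312/386000 = 0.0008083 yr⁻¹.
Solving dM/dt = F₁ − kM with M(0) = M₀ gives M(t) = F₁/k + (M₀ − F₁/k)·e^(−kt).
F₁/k = 121/0.0008083 = 149700 t C; kt = 0.0008083 × 2000 = 1.617, e^(−kt) = 0.1986.
M(2000) = 149700 + (386000 − 149700) × 0.1986 = 149700 + 46920 = 196620 t C.

197000 t C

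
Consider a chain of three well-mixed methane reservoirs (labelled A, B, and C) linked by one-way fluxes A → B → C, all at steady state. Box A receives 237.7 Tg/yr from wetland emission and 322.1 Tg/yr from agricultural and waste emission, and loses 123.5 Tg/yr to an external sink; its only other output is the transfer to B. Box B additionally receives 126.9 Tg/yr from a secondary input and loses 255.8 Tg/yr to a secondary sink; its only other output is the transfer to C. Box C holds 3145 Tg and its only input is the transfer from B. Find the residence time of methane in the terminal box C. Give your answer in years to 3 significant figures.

10.2 yr

Box A: F(A→B) = (237.7 + 322.1) − 123.5 = 436.30 Tg/yr.
Box B: F(B→C) = (436.30 + 126.9) − 255.8 = 307.40 Tg/yr.
Box C throughput = its input = 307.40 Tg/yr; τ = 3145 / 307.40 = 10.23 yr.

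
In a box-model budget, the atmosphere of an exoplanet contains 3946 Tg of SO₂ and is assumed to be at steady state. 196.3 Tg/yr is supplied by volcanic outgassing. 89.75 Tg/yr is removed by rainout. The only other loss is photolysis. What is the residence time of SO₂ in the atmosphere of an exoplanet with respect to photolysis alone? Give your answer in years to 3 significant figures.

At steady state ΣF_in = ΣF_out.
ΣF_in = 196.30 Tg/yr.
Photolysis flux = ΣF_in − (89.75) = 196.30 − 89.75 = 106.6 Tg/yr.
τ = M / F = 3946 / 106.6 = 37.03 yr.

37.0 yr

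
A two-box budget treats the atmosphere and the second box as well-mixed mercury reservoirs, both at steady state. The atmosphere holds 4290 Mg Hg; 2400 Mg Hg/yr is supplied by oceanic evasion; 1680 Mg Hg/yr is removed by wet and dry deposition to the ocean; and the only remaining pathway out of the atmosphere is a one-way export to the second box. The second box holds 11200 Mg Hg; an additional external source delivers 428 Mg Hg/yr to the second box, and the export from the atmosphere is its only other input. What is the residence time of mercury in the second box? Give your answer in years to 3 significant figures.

9.76 yr

Balance the atmosphere: ΣF_in = 2400.0 Mg Hg/yr.
Export to the second box = ΣF_in − (1680) = 720.00 Mg Hg/yr.
Total input to the second box = 720.00 + 428 = 1148.0 Mg Hg/yr; at steady state this equals its total output.
τ = M / F = 11200 / 1148.0 = 9.756 yr.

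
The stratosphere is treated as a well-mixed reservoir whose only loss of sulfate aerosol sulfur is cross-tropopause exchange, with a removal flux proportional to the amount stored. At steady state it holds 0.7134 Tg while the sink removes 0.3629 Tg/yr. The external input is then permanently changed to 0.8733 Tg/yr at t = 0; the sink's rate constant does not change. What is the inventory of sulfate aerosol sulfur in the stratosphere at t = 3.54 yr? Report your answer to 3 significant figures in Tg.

1.55 Tg

τ = M₀/F₀ = 0.7134/0.3629 = 1.966 yr; rate constant k = 1/τ.
New steady state M_∞ = F₁/k = F₁·τ = 0.8733 × 1.966 = 1.7168 Tg.
M(t) = M_∞ + (M₀ − M_∞)·e^(−t/τ); t/τ = 3.54/1.966 = 1.801, so e^(−t/τ) = 0.1652.
M(t) = 1.7168 − 1.003 × 0.1652 = 1.5510 Tg.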